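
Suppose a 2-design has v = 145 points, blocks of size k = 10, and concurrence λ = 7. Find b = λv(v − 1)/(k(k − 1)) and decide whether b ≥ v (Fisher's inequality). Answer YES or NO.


b = λv(v − 1)/(k(k − 1)) = 7·145·144/(10·9) = 146160/90 = 1624.
Compare with v = 145: b ≥ v, so Fisher's inequality holds.

YES


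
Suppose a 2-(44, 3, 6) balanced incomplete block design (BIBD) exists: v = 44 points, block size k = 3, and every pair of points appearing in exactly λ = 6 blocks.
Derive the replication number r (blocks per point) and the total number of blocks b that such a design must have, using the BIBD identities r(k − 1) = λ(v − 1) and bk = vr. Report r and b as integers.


Any 2-(v, k, λ) BIBD satisfies two necessary conditions:
  (i)  Each point sits in r blocks, and counting incidences through any fixed point gives r(k − 1) = λ(v − 1), so r = λ(v − 1)/(k − 1).
  (ii) Total incidences bk = vr, so b = vr/k.
Step 1: r = λ(v − 1)/(k − 1) = 6·(44 − 1)/(3 − 1) = 6·43/2 = 258/2 = 129.
Step 2: b = vr/k = 44·129/3 = 5676/3 = 1892.
Check integrality: r = 129 ∈ Z ✓, b = 1892 ∈ Z ✓.
(These identities are necessary conditions: they determine r and b for any design with these parameters, but do not by themselves prove that one exists.)

r = 129, b = 1892.


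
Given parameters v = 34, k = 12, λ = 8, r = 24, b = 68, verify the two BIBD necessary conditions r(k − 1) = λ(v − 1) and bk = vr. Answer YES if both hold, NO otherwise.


Condition (i): r(k − 1) = 24·11 = 264; λ(v − 1) = 8·33 = 264. Match? YES.
Condition (ii): bk = 68·12 = 816; vr = 34·24 = 816. Match? YES.
Both conditions hold? YES.

YES


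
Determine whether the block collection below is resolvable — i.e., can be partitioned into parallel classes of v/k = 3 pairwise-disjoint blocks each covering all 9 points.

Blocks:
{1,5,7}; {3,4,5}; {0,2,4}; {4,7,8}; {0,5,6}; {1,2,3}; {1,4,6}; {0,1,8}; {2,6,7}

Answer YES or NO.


v = 9, block size k = 3, number of blocks = 9.
For resolvability, blocks must partition into parallel classes of size v/k = 3.
Total blocks must therefore be a multiple of 3: 9 = 3·3 + 0 ⇒ divisible ✓.
Consider block {1,5,7}. The only other block(s) in the collection disjoint from it are {0,2,4} — just 1 block(s). Any parallel class containing {1,5,7} would need 2 other blocks each disjoint from it, so no parallel class of size 3 can contain {1,5,7}.
Since every block must belong to some parallel class in a resolution, the collection cannot be partitioned into parallel classes.
Resolvable? NO.

NO


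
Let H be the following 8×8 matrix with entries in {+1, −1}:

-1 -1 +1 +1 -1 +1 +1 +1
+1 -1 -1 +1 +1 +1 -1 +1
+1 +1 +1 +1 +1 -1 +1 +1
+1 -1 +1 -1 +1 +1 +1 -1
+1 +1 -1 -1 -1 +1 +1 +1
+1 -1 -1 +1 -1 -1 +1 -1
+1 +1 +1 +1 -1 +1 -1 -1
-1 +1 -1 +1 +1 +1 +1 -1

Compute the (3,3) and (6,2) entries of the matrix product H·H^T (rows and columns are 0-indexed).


Row 2 of H: [1, 1, 1, 1, 1, -1, 1, 1].
Row 3 of H: [1, -1, 1, -1, 1, 1, 1, -1].
Row 6 of H: [1, 1, 1, 1, -1, 1, -1, -1].
(H·H^T)[3][3] = Σ_j H[3][j]·H[3][j] = (1)² + (-1)² + (1)² + (-1)² + (1)² + (1)² + (1)² + (-1)² = 1 + 1 + 1 + 1 + 1 + 1 + 1 + 1 = 8.
(H·H^T)[6][2] = Σ_j H[6][j]·H[2][j] = (1)·(1) + (1)·(1) + (1)·(1) + (1)·(1) + (-1)·(1) + (1)·(-1) + (-1)·(1) + (-1)·(1) = 1 + 1 + 1 + 1 + -1 + -1 + -1 + -1 = 0.
So rows 6 and 2 are orthogonal; the diagonal entry equals n = 8.

(3,3) entry = 8; (6,2) entry = 0.


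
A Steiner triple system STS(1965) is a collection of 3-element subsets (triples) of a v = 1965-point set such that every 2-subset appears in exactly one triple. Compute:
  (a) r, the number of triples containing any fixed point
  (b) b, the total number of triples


An STS(v) is a 2-(v, 3, 1) BIBD: block size k = 3, λ = 1.
Replication: r(k − 1) = λ(v − 1) ⇒ r·2 = 1965 − 1 = 1964 ⇒ r = 982.
Block count: b = v(v − 1)/6 = 1965·1964/6 = 3859260/6 = 643210.
(Check via bk = vr: 643210·3 = 1929630 = 1965·982 = 1929630 ✓.)

r = 982, b = 643210.


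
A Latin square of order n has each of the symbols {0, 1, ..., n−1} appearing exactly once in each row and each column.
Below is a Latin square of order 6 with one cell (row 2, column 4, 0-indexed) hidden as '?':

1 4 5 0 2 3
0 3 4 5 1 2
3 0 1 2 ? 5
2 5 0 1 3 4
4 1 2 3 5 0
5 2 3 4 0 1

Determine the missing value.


Row 2 contains symbols [0, 1, 2, 3, 5] — missing [4].
Column 4 contains symbols [0, 1, 2, 3, 5] — missing [4].
The missing symbol must appear in both missing sets; intersection = [4].
Therefore the hidden value is 4.

Missing value = 4.


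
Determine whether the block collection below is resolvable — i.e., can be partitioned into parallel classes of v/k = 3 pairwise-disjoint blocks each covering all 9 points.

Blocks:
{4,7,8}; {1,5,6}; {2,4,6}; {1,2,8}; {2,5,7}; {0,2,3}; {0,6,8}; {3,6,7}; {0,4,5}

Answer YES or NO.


v = 9, block size k = 3, number of blocks = 9.
For resolvability, blocks must partition into parallel classes of size v/k = 3.
Total blocks must therefore be a multiple of 3: 9 = 3·3 + 0 ⇒ divisible ✓.
Consider block {2,4,6}. It intersects every other block in the collection, so no parallel class of size 3 can contain it.
Since every block must belong to some parallel class in a resolution, the collection cannot be partitioned into parallel classes.
Resolvable? NO.

NO


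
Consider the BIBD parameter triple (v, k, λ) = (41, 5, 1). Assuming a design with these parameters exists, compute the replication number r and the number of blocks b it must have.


Any 2-(v, k, λ) BIBD satisfies two necessary conditions:
  (i)  Each point sits in r blocks, and counting incidences through any fixed point gives r(k − 1) = λ(v − 1), so r = λ(v − 1)/(k − 1).
  (ii) Total incidences bk = vr, so b = vr/k.
Step 1: r = λ(v − 1)/(k − 1) = 1·(41 − 1)/(5 − 1) = 1·40/4 = 40/4 = 10.
Step 2: b = vr/k = 41·10/5 = 410/5 = 82.
Check integrality: r = 10 ∈ Z ✓, b = 82 ∈ Z ✓.
(These identities are necessary conditions: they determine r and b for any design with these parameters, but do not by themselves prove that one exists.)

r = 10, b = 82.


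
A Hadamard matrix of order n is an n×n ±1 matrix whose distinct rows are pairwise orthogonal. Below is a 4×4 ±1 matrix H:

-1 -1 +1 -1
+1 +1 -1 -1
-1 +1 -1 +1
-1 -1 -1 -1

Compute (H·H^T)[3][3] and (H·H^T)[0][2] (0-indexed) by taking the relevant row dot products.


Row 0 of H: [-1, -1, 1, -1].
Row 2 of H: [-1, 1, -1, 1].
Row 3 of H: [-1, -1, -1, -1].
(H·H^T)[3][3] = Σ_j H[3][j]·H[3][j] = (-1)² + (-1)² + (-1)² + (-1)² = 1 + 1 + 1 + 1 = 4.
(H·H^T)[0][2] = Σ_j H[0][j]·H[2][j] = (-1)·(-1) + (-1)·(1) + (1)·(-1) + (-1)·(1) = 1 + -1 + -1 + -1 = -2.
Rows 0 and 2 are not orthogonal (dot product = -2 ≠ 0), so H is not a Hadamard matrix.

(3,3) entry = 4; (0,2) entry = -2.


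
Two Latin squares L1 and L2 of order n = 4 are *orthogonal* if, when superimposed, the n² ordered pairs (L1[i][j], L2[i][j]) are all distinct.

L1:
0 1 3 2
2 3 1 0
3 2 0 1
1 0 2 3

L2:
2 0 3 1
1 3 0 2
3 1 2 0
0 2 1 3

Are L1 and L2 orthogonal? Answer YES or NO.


Form the n² = 16 superimposed pairs (L1[i][j], L2[i][j]), row by row (rows and columns indexed from 0):
row 0: (0,2) (1,0) (3,3) (2,1)
row 1: (2,1) (3,3) (1,0) (0,2)
row 2: (3,3) (2,1) (0,2) (1,0)
row 3: (1,0) (0,2) (2,1) (3,3)
Orthogonality requires all 16 pairs distinct.
But the pair (2,1) repeats: cell (0,3) has L1 = 2, L2 = 1, and cell (1,0) has L1 = 2, L2 = 1.
A repeated pair means some other pair never occurs (only 4 distinct pairs out of 16), so the squares are not orthogonal.
Conclusion: NO.

NO


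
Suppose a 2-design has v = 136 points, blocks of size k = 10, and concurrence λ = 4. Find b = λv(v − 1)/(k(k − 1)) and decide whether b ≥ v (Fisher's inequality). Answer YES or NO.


b = λv(v − 1)/(k(k − 1)) = 4·136·135/(10·9) = 73440/90 = 816.
Compare with v = 136: b ≥ v, so Fisher's inequality holds.

YES


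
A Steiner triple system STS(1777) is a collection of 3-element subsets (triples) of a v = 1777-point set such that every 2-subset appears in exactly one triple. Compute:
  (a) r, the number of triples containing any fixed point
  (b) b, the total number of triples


An STS(v) is a 2-(v, 3, 1) BIBD: block size k = 3, λ = 1.
Replication: r(k − 1) = λ(v − 1) ⇒ r·2 = 1777 − 1 = 1776 ⇒ r = 888.
Block count: bk = vr ⇒ b·3 = 1777·888 = 1577976 ⇒ b = 525992.
(Check via b = v(v − 1)/6 = 1777·1776/6 = 3155952/6 = 525992.)

r = 888, b = 525992.


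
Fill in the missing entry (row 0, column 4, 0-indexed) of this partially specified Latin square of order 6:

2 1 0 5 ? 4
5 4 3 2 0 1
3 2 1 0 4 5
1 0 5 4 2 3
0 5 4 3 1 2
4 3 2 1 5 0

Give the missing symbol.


Row 0 contains symbols [0, 1, 2, 4, 5] — missing [3].
Column 4 contains symbols [0, 1, 2, 4, 5] — missing [3].
The missing symbol must appear in both missing sets; intersection = [3].
Therefore the hidden value is 3.

Missing value = 3.


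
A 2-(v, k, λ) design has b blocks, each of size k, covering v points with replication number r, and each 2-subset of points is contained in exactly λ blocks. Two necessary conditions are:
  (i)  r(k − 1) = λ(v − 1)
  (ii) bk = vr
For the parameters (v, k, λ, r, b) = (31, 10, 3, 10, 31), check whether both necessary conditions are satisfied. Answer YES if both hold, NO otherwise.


Condition (i): r(k − 1) = 10·9 = 90; λ(v − 1) = 3·30 = 90. Match? YES.
Condition (ii): bk = 31·10 = 310; vr = 31·10 = 310. Match? YES.
Both conditions hold? YES.

YES


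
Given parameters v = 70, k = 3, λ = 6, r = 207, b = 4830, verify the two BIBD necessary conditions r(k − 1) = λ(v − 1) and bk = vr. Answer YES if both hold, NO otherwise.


Condition (i): r(k − 1) = 207·2 = 414; λ(v − 1) = 6·69 = 414. Match? YES.
Condition (ii): bk = 4830·3 = 14490; vr = 70·207 = 14490. Match? YES.
Both conditions hold? YES.

YES


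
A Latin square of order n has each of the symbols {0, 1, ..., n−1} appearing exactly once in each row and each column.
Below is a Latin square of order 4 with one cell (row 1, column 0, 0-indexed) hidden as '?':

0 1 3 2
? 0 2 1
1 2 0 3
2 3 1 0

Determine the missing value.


Row 1 contains symbols [0, 1, 2] — missing [3].
Column 0 contains symbols [0, 1, 2] — missing [3].
The missing symbol must appear in both missing sets; intersection = [3].
Therefore the hidden value is 3.

Missing value = 3.


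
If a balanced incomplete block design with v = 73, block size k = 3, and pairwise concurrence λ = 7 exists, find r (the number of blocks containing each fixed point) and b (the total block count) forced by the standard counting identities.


Any 2-(v, k, λ) BIBD satisfies two necessary conditions:
  (i)  Each point sits in r blocks, and counting incidences through any fixed point gives r(k − 1) = λ(v − 1), so r = λ(v − 1)/(k − 1).
  (ii) Total incidences bk = vr, so b = vr/k.
Step 1: r = λ(v − 1)/(k − 1) = 7·(73 − 1)/(3 − 1) = 7·72/2 = 504/2 = 252.
Step 2: b = vr/k = 73·252/3 = 18396/3 = 6132.
Check integrality: r = 252 ∈ Z ✓, b = 6132 ∈ Z ✓.
(These identities are necessary conditions: they determine r and b for any design with these parameters, but do not by themselves prove that one exists.)

r = 252, b = 6132.


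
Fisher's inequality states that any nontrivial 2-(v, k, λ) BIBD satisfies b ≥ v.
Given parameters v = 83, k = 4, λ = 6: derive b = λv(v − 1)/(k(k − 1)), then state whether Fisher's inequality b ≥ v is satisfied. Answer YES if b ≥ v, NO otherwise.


b = λv(v − 1)/(k(k − 1)) = 6·83·82/(4·3) = 40836/12 = 3403.
Compare with v = 83: b ≥ v, so Fisher's inequality holds.

YES


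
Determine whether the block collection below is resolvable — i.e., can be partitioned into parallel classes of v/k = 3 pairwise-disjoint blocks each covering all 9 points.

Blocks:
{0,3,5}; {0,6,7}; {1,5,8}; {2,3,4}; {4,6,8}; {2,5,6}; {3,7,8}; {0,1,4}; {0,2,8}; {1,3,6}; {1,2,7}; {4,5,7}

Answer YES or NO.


v = 9, block size k = 3, number of blocks = 12.
For resolvability, blocks must partition into parallel classes of size v/k = 3.
Total blocks must therefore be a multiple of 3: 12 = 3·4 + 0 ⇒ divisible ✓.
Greedy packing gives 4 candidate class(es). Each should be a full parallel class (size 3, covers all 9 points).
  Class 1 (3 blocks): {0,3,5}; {4,6,8}; {1,2,7}. Points covered: [0, 1, 2, 3, 4, 5, 6, 7, 8].
  Class 2 (3 blocks): {0,6,7}; {1,5,8}; {2,3,4}. Points covered: [0, 1, 2, 3, 4, 5, 6, 7, 8].
  Class 3 (3 blocks): {2,5,6}; {3,7,8}; {0,1,4}. Points covered: [0, 1, 2, 3, 4, 5, 6, 7, 8].
  Class 4 (3 blocks): {0,2,8}; {1,3,6}; {4,5,7}. Points covered: [0, 1, 2, 3, 4, 5, 6, 7, 8].
All classes full (size 3)? YES. All classes cover every point? YES.
Resolvable? YES.

YES


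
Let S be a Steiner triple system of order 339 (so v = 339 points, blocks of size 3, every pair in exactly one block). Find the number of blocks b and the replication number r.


An STS(v) is a 2-(v, 3, 1) BIBD: block size k = 3, λ = 1.
Replication: r(k − 1) = λ(v − 1) ⇒ r·2 = 339 − 1 = 338 ⇒ r = 169.
Block count: bk = vr ⇒ b·3 = 339·169 = 57291 ⇒ b = 19097.

r = 169, b = 19097.


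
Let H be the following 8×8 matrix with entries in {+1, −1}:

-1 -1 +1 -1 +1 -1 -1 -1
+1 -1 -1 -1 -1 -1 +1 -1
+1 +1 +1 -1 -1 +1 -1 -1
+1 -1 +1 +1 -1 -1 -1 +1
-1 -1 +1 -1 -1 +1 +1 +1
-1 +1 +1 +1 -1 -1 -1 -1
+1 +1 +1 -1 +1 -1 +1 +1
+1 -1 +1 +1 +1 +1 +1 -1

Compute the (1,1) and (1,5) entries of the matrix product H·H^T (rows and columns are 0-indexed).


Row 1 of H: [1, -1, -1, -1, -1, -1, 1, -1].
Row 5 of H: [-1, 1, 1, 1, -1, -1, -1, -1].
(H·H^T)[1][1] = Σ_j H[1][j]·H[1][j] = (1)² + (-1)² + (-1)² + (-1)² + (-1)² + (-1)² + (1)² + (-1)² = 1 + 1 + 1 + 1 + 1 + 1 + 1 + 1 = 8.
(H·H^T)[1][5] = Σ_j H[1][j]·H[5][j] = (1)·(-1) + (-1)·(1) + (-1)·(1) + (-1)·(1) + (-1)·(-1) + (-1)·(-1) + (1)·(-1) + (-1)·(-1) = -1 + -1 + -1 + -1 + 1 + 1 + -1 + 1 = -2.
Rows 1 and 5 are not orthogonal (dot product = -2 ≠ 0), so H is not a Hadamard matrix.

(1,1) entry = 8; (1,5) entry = -2.


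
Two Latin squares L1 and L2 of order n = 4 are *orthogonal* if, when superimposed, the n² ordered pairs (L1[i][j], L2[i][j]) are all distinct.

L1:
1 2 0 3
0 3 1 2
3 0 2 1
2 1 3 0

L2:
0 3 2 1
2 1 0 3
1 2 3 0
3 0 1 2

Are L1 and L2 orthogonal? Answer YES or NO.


Form the n² = 16 superimposed pairs (L1[i][j], L2[i][j]), row by row (rows and columns indexed from 0):
row 0: (1,0) (2,3) (0,2) (3,1)
row 1: (0,2) (3,1) (1,0) (2,3)
row 2: (3,1) (0,2) (2,3) (1,0)
row 3: (2,3) (1,0) (3,1) (0,2)
Orthogonality requires all 16 pairs distinct.
But the pair (0,2) repeats: cell (0,2) has L1 = 0, L2 = 2, and cell (1,0) has L1 = 0, L2 = 2.
A repeated pair means some other pair never occurs (only 4 distinct pairs out of 16), so the squares are not orthogonal.
Conclusion: NO.

NO


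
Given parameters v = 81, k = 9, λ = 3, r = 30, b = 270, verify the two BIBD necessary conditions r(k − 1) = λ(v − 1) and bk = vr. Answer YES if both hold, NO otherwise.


Condition (i): r(k − 1) = 30·8 = 240; λ(v − 1) = 3·80 = 240. Match? YES.
Condition (ii): bk = 270·9 = 2430; vr = 81·30 = 2430. Match? YES.
Both conditions hold? YES.

YES


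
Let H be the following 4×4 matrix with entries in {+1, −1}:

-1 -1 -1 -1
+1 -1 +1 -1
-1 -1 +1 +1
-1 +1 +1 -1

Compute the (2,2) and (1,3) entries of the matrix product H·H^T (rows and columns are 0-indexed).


Row 1 of H: [1, -1, 1, -1].
Row 2 of H: [-1, -1, 1, 1].
Row 3 of H: [-1, 1, 1, -1].
(H·H^T)[2][2] = Σ_j H[2][j]·H[2][j] = (-1)² + (-1)² + (1)² + (1)² = 1 + 1 + 1 + 1 = 4.
(H·H^T)[1][3] = Σ_j H[1][j]·H[3][j] = (1)·(-1) + (-1)·(1) + (1)·(1) + (-1)·(-1) = -1 + -1 + 1 + 1 = 0.
So rows 1 and 3 are orthogonal; the diagonal entry equals n = 4.

(2,2) entry = 4; (1,3) entry = 0.


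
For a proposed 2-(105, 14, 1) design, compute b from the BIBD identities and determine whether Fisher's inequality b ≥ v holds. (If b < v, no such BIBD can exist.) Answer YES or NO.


b = λv(v − 1)/(k(k − 1)) = 1·105·104/(14·13) = 10920/182 = 60.
Compare with v = 105: b < v, so Fisher's inequality fails.

NO


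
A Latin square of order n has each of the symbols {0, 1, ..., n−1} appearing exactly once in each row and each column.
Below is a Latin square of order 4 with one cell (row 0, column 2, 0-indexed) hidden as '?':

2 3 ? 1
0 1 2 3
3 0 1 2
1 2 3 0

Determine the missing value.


Row 0 contains symbols [1, 2, 3] — missing [0].
Column 2 contains symbols [1, 2, 3] — missing [0].
The missing symbol must appear in both missing sets; intersection = [0].
Therefore the hidden value is 0.

Missing value = 0.


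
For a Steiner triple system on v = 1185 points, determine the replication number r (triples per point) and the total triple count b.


An STS(v) is a 2-(v, 3, 1) BIBD: block size k = 3, λ = 1.
Replication: r(k − 1) = λ(v − 1) ⇒ r·2 = 1185 − 1 = 1184 ⇒ r = 592.
Block count: bk = vr ⇒ b·3 = 1185·592 = 701520 ⇒ b = 233840.

r = 592, b = 233840.


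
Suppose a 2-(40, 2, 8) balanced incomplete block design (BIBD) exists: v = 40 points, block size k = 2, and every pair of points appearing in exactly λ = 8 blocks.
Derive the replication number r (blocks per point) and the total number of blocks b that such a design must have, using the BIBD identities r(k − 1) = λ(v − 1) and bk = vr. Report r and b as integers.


Any 2-(v, k, λ) BIBD satisfies two necessary conditions:
  (i)  Each point sits in r blocks, and counting incidences through any fixed point gives r(k − 1) = λ(v − 1), so r = λ(v − 1)/(k − 1).
  (ii) Total incidences bk = vr, so b = vr/k.
Step 1: r = λ(v − 1)/(k − 1) = 8·(40 − 1)/(2 − 1) = 8·39/1 = 312/1 = 312.
Step 2: b = vr/k = 40·312/2 = 12480/2 = 6240.
Check integrality: r = 312 ∈ Z ✓, b = 6240 ∈ Z ✓.
(These identities are necessary conditions: they determine r and b for any design with these parameters, but do not by themselves prove that one exists.)

r = 312, b = 6240.


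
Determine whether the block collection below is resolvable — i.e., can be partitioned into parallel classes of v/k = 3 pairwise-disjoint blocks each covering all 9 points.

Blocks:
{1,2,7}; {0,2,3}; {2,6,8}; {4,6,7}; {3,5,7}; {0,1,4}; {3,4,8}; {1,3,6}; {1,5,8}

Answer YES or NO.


v = 9, block size k = 3, number of blocks = 9.
For resolvability, blocks must partition into parallel classes of size v/k = 3.
Total blocks must therefore be a multiple of 3: 9 = 3·3 + 0 ⇒ divisible ✓.
Consider block {1,2,7}. The only other block(s) in the collection disjoint from it are {3,4,8} — just 1 block(s). Any parallel class containing {1,2,7} would need 2 other blocks each disjoint from it, so no parallel class of size 3 can contain {1,2,7}.
Since every block must belong to some parallel class in a resolution, the collection cannot be partitioned into parallel classes.
Resolvable? NO.

NO


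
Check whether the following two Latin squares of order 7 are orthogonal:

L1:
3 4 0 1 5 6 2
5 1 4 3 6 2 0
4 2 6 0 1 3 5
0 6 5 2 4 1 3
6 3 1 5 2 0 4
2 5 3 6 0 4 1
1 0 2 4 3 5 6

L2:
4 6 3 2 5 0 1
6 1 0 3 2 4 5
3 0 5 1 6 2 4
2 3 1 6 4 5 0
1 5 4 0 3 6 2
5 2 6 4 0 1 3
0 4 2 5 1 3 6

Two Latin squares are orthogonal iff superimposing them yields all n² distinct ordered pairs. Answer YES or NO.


Form the n² = 49 superimposed pairs (L1[i][j], L2[i][j]), row by row (rows and columns indexed from 0):
row 0: (3,4) (4,6) (0,3) (1,2) (5,5) (6,0) (2,1)
row 1: (5,6) (1,1) (4,0) (3,3) (6,2) (2,4) (0,5)
row 2: (4,3) (2,0) (6,5) (0,1) (1,6) (3,2) (5,4)
row 3: (0,2) (6,3) (5,1) (2,6) (4,4) (1,5) (3,0)
row 4: (6,1) (3,5) (1,4) (5,0) (2,3) (0,6) (4,2)
row 5: (2,5) (5,2) (3,6) (6,4) (0,0) (4,1) (1,3)
row 6: (1,0) (0,4) (2,2) (4,5) (3,1) (5,3) (6,6)
Orthogonality requires all 49 pairs distinct.
Check by first coordinate: for each symbol s of L1, list the L2 entries in the n cells where L1 = s; they must all differ.
  L1 = 0: L2 entries (in reading order) 3, 5, 1, 2, 6, 0, 4 — all 7 distinct ✓
  L1 = 1: L2 entries (in reading order) 2, 1, 6, 5, 4, 3, 0 — all 7 distinct ✓
  L1 = 2: L2 entries (in reading order) 1, 4, 0, 6, 3, 5, 2 — all 7 distinct ✓
  L1 = 3: L2 entries (in reading order) 4, 3, 2, 0, 5, 6, 1 — all 7 distinct ✓
  L1 = 4: L2 entries (in reading order) 6, 0, 3, 4, 2, 1, 5 — all 7 distinct ✓
  L1 = 5: L2 entries (in reading order) 5, 6, 4, 1, 0, 2, 3 — all 7 distinct ✓
  L1 = 6: L2 entries (in reading order) 0, 2, 5, 3, 1, 4, 6 — all 7 distinct ✓
Every symbol of L1 meets every symbol of L2 exactly once, so all 49 pairs are distinct (49 of 49).
Conclusion: YES.

YES


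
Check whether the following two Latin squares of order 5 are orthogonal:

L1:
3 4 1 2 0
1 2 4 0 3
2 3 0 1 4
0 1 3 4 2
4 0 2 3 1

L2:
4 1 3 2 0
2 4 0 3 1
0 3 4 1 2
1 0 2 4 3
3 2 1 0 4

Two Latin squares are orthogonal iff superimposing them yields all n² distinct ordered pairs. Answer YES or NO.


Form the n² = 25 superimposed pairs (L1[i][j], L2[i][j]), row by row (rows and columns indexed from 0):
row 0: (3,4) (4,1) (1,3) (2,2) (0,0)
row 1: (1,2) (2,4) (4,0) (0,3) (3,1)
row 2: (2,0) (3,3) (0,4) (1,1) (4,2)
row 3: (0,1) (1,0) (3,2) (4,4) (2,3)
row 4: (4,3) (0,2) (2,1) (3,0) (1,4)
Orthogonality requires all 25 pairs distinct.
Check by first coordinate: for each symbol s of L1, list the L2 entries in the n cells where L1 = s; they must all differ.
  L1 = 0: L2 entries (in reading order) 0, 3, 4, 1, 2 — all 5 distinct ✓
  L1 = 1: L2 entries (in reading order) 3, 2, 1, 0, 4 — all 5 distinct ✓
  L1 = 2: L2 entries (in reading order) 2, 4, 0, 3, 1 — all 5 distinct ✓
  L1 = 3: L2 entries (in reading order) 4, 1, 3, 2, 0 — all 5 distinct ✓
  L1 = 4: L2 entries (in reading order) 1, 0, 2, 4, 3 — all 5 distinct ✓
Every symbol of L1 meets every symbol of L2 exactly once, so all 25 pairs are distinct (25 of 25).
Conclusion: YES.

YES


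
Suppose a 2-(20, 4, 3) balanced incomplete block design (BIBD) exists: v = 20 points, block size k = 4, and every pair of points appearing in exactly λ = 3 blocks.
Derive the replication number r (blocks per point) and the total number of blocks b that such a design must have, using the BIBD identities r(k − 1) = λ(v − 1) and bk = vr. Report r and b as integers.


Any 2-(v, k, λ) BIBD satisfies two necessary conditions:
  (i)  Each point sits in r blocks, and counting incidences through any fixed point gives r(k − 1) = λ(v − 1), so r = λ(v − 1)/(k − 1).
  (ii) Total incidences bk = vr, so b = vr/k.
Step 1: r = λ(v − 1)/(k − 1) = 3·(20 − 1)/(4 − 1) = 3·19/3 = 57/3 = 19.
Step 2: b = vr/k = 20·19/4 = 380/4 = 95.
Check integrality: r = 19 ∈ Z ✓, b = 95 ∈ Z ✓.
(These identities are necessary conditions: they determine r and b for any design with these parameters, but do not by themselves prove that one exists.)

r = 19, b = 95.


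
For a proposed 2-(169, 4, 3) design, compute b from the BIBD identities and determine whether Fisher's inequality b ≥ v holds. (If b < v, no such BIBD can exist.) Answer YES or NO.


b = λv(v − 1)/(k(k − 1)) = 3·169·168/(4·3) = 85176/12 = 7098.
Compare with v = 169: b ≥ v, so Fisher's inequality holds.

YES


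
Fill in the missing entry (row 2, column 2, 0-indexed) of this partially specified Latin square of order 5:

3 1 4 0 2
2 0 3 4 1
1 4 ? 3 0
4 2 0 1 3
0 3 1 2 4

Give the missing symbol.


Row 2 contains symbols [0, 1, 3, 4] — missing [2].
Column 2 contains symbols [0, 1, 3, 4] — missing [2].
The missing symbol must appear in both missing sets; intersection = [2].
Therefore the hidden value is 2.

Missing value = 2.


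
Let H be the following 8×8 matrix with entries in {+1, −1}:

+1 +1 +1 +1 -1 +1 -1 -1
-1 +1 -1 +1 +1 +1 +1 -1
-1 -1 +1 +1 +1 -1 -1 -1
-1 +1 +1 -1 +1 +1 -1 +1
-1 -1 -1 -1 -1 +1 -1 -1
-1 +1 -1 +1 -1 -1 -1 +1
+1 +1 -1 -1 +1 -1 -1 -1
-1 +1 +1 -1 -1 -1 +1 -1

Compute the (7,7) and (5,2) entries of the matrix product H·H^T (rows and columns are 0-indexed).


Row 2 of H: [-1, -1, 1, 1, 1, -1, -1, -1].
Row 5 of H: [-1, 1, -1, 1, -1, -1, -1, 1].
Row 7 of H: [-1, 1, 1, -1, -1, -1, 1, -1].
(H·H^T)[7][7] = Σ_j H[7][j]·H[7][j] = (-1)² + (1)² + (1)² + (-1)² + (-1)² + (-1)² + (1)² + (-1)² = 1 + 1 + 1 + 1 + 1 + 1 + 1 + 1 = 8.
(H·H^T)[5][2] = Σ_j H[5][j]·H[2][j] = (-1)·(-1) + (1)·(-1) + (-1)·(1) + (1)·(1) + (-1)·(1) + (-1)·(-1) + (-1)·(-1) + (1)·(-1) = 1 + -1 + -1 + 1 + -1 + 1 + 1 + -1 = 0.
So rows 5 and 2 are orthogonal; the diagonal entry equals n = 8.

(7,7) entry = 8; (5,2) entry = 0.


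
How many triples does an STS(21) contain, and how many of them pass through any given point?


An STS(v) is a 2-(v, 3, 1) BIBD: block size k = 3, λ = 1.
Replication: r(k − 1) = λ(v − 1) ⇒ r·2 = 21 − 1 = 20 ⇒ r = 10.
Block count: bk = vr ⇒ b·3 = 21·10 = 210 ⇒ b = 70.
(Check via b = v(v − 1)/6 = 21·20/6 = 420/6 = 70.)

r = 10, b = 70.


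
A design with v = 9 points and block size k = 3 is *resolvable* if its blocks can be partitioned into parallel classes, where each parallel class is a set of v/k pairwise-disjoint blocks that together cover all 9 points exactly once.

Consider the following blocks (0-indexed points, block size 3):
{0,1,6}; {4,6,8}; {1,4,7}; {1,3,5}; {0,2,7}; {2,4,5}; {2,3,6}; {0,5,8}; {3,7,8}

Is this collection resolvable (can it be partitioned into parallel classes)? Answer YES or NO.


v = 9, block size k = 3, number of blocks = 9.
For resolvability, blocks must partition into parallel classes of size v/k = 3.
Total blocks must therefore be a multiple of 3: 9 = 3·3 + 0 ⇒ divisible ✓.
Greedy packing gives 3 candidate class(es). Each should be a full parallel class (size 3, covers all 9 points).
  Class 1 (3 blocks): {0,1,6}; {2,4,5}; {3,7,8}. Points covered: [0, 1, 2, 3, 4, 5, 6, 7, 8].
  Class 2 (3 blocks): {4,6,8}; {1,3,5}; {0,2,7}. Points covered: [0, 1, 2, 3, 4, 5, 6, 7, 8].
  Class 3 (3 blocks): {1,4,7}; {2,3,6}; {0,5,8}. Points covered: [0, 1, 2, 3, 4, 5, 6, 7, 8].
All classes full (size 3)? YES. All classes cover every point? YES.
Resolvable? YES.

YES


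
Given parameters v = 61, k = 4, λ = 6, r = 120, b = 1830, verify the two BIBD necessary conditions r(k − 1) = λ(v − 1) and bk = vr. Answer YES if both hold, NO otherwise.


Condition (i): r(k − 1) = 120·3 = 360; λ(v − 1) = 6·60 = 360. Match? YES.
Condition (ii): bk = 1830·4 = 7320; vr = 61·120 = 7320. Match? YES.
Both conditions hold? YES.

YES


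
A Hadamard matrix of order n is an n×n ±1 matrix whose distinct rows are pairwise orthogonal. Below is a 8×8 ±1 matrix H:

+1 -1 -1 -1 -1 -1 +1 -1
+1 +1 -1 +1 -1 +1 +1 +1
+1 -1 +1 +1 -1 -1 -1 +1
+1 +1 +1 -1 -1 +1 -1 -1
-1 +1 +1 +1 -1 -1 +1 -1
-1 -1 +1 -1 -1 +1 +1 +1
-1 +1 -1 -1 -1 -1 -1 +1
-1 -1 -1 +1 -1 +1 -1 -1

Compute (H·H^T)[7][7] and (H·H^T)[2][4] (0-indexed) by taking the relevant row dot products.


Row 2 of H: [1, -1, 1, 1, -1, -1, -1, 1].
Row 4 of H: [-1, 1, 1, 1, -1, -1, 1, -1].
Row 7 of H: [-1, -1, -1, 1, -1, 1, -1, -1].
(H·H^T)[7][7] = Σ_j H[7][j]·H[7][j] = (-1)² + (-1)² + (-1)² + (1)² + (-1)² + (1)² + (-1)² + (-1)² = 1 + 1 + 1 + 1 + 1 + 1 + 1 + 1 = 8.
(H·H^T)[2][4] = Σ_j H[2][j]·H[4][j] = (1)·(-1) + (-1)·(1) + (1)·(1) + (1)·(1) + (-1)·(-1) + (-1)·(-1) + (-1)·(1) + (1)·(-1) = -1 + -1 + 1 + 1 + 1 + 1 + -1 + -1 = 0.
So rows 2 and 4 are orthogonal; the diagonal entry equals n = 8.

(7,7) entry = 8; (2,4) entry = 0.


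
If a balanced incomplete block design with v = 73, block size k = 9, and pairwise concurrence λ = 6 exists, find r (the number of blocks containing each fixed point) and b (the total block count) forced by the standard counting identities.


Any 2-(v, k, λ) BIBD satisfies two necessary conditions:
  (i)  Each point sits in r blocks, and counting incidences through any fixed point gives r(k − 1) = λ(v − 1), so r = λ(v − 1)/(k − 1).
  (ii) Total incidences bk = vr, so b = vr/k.
Step 1: r = λ(v − 1)/(k − 1) = 6·(73 − 1)/(9 − 1) = 6·72/8 = 432/8 = 54.
Step 2: b = vr/k = 73·54/9 = 3942/9 = 438.
Check integrality: r = 54 ∈ Z ✓, b = 438 ∈ Z ✓.
(These identities are necessary conditions: they determine r and b for any design with these parameters, but do not by themselves prove that one exists.)

r = 54, b = 438.


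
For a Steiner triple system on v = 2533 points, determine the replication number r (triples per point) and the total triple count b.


An STS(v) is a 2-(v, 3, 1) BIBD: block size k = 3, λ = 1.
Replication: r(k − 1) = λ(v − 1) ⇒ r·2 = 2533 − 1 = 2532 ⇒ r = 1266.
Block count: bk = vr ⇒ b·3 = 2533·1266 = 3206778 ⇒ b = 1068926.
(Check via b = v(v − 1)/6 = 2533·2532/6 = 6413556/6 = 1068926.)

r = 1266, b = 1068926.


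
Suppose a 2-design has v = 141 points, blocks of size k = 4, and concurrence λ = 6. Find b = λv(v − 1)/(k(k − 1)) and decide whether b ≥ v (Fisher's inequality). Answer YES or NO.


r = λ(v − 1)/(k − 1) = 6·140/3 = 280.
b = vr/k = 141·280/4 = 9870.
Fisher's inequality: b ≥ v ⇔ 9870 ≥ 141? YES.

YES


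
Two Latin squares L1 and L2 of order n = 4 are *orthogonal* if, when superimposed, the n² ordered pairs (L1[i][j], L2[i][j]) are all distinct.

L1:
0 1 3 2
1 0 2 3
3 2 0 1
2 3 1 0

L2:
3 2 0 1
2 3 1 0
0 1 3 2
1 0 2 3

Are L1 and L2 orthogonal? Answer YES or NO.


Form the n² = 16 superimposed pairs (L1[i][j], L2[i][j]), row by row (rows and columns indexed from 0):
row 0: (0,3) (1,2) (3,0) (2,1)
row 1: (1,2) (0,3) (2,1) (3,0)
row 2: (3,0) (2,1) (0,3) (1,2)
row 3: (2,1) (3,0) (1,2) (0,3)
Orthogonality requires all 16 pairs distinct.
But the pair (1,2) repeats: cell (0,1) has L1 = 1, L2 = 2, and cell (1,0) has L1 = 1, L2 = 2.
A repeated pair means some other pair never occurs (only 4 distinct pairs out of 16), so the squares are not orthogonal.
Conclusion: NO.

NO


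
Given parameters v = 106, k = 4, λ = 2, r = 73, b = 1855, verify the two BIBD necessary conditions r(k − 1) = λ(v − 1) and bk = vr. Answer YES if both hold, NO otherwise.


Condition (i): r(k − 1) = 73·3 = 219; λ(v − 1) = 2·105 = 210. Match? NO.
Condition (ii): bk = 1855·4 = 7420; vr = 106·73 = 7738. Match? NO.
Both conditions hold? NO.

NO


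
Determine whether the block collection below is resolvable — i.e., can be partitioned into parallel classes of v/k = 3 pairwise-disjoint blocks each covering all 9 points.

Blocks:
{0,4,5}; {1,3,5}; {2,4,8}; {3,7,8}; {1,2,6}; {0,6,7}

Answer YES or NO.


v = 9, block size k = 3, number of blocks = 6.
For resolvability, blocks must partition into parallel classes of size v/k = 3.
Total blocks must therefore be a multiple of 3: 6 = 3·2 + 0 ⇒ divisible ✓.
Greedy packing gives 2 candidate class(es). Each should be a full parallel class (size 3, covers all 9 points).
  Class 1 (3 blocks): {0,4,5}; {3,7,8}; {1,2,6}. Points covered: [0, 1, 2, 3, 4, 5, 6, 7, 8].
  Class 2 (3 blocks): {1,3,5}; {2,4,8}; {0,6,7}. Points covered: [0, 1, 2, 3, 4, 5, 6, 7, 8].
All classes full (size 3)? YES. All classes cover every point? YES.
Resolvable? YES.

YES


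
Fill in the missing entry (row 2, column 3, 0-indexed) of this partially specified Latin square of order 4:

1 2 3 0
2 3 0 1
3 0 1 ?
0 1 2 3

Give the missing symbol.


Row 2 contains symbols [0, 1, 3] — missing [2].
Column 3 contains symbols [0, 1, 3] — missing [2].
The missing symbol must appear in both missing sets; intersection = [2].
Therefore the hidden value is 2.

Missing value = 2.


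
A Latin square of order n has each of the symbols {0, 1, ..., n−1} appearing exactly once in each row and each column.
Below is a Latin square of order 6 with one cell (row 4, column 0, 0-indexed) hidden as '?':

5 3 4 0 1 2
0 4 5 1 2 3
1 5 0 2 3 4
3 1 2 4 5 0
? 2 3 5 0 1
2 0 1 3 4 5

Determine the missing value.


Row 4 contains symbols [0, 1, 2, 3, 5] — missing [4].
Column 0 contains symbols [0, 1, 2, 3, 5] — missing [4].
The missing symbol must appear in both missing sets; intersection = [4].
Therefore the hidden value is 4.

Missing value = 4.


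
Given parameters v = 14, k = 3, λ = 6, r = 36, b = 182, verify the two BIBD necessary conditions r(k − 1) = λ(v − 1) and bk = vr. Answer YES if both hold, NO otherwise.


Condition (i): r(k − 1) = 36·2 = 72; λ(v − 1) = 6·13 = 78. Match? NO.
Condition (ii): bk = 182·3 = 546; vr = 14·36 = 504. Match? NO.
Both conditions hold? NO.

NO


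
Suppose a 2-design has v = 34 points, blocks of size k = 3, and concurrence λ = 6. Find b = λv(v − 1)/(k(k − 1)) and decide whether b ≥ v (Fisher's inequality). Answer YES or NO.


b = λv(v − 1)/(k(k − 1)) = 6·34·33/(3·2) = 6732/6 = 1122.
Compare with v = 34: b ≥ v, so Fisher's inequality holds.

YES


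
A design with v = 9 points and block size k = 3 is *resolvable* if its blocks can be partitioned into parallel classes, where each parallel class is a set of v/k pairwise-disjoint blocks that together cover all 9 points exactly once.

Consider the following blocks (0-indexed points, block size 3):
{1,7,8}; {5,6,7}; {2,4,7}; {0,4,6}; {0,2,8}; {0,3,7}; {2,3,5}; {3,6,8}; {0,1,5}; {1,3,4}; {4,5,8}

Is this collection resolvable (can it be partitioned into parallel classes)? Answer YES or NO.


v = 9, block size k = 3, number of blocks = 11.
For resolvability, blocks must partition into parallel classes of size v/k = 3.
Total blocks must therefore be a multiple of 3: 11 = 3·3 + 2 ⇒ not divisible ✗.
Resolvable? NO.

NO


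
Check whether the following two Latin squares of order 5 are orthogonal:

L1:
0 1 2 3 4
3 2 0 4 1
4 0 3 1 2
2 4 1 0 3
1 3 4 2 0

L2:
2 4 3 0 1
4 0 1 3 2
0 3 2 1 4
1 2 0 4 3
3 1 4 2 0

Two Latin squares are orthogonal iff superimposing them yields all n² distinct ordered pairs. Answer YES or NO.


Form the n² = 25 superimposed pairs (L1[i][j], L2[i][j]), row by row (rows and columns indexed from 0):
row 0: (0,2) (1,4) (2,3) (3,0) (4,1)
row 1: (3,4) (2,0) (0,1) (4,3) (1,2)
row 2: (4,0) (0,3) (3,2) (1,1) (2,4)
row 3: (2,1) (4,2) (1,0) (0,4) (3,3)
row 4: (1,3) (3,1) (4,4) (2,2) (0,0)
Orthogonality requires all 25 pairs distinct.
Check by first coordinate: for each symbol s of L1, list the L2 entries in the n cells where L1 = s; they must all differ.
  L1 = 0: L2 entries (in reading order) 2, 1, 3, 4, 0 — all 5 distinct ✓
  L1 = 1: L2 entries (in reading order) 4, 2, 1, 0, 3 — all 5 distinct ✓
  L1 = 2: L2 entries (in reading order) 3, 0, 4, 1, 2 — all 5 distinct ✓
  L1 = 3: L2 entries (in reading order) 0, 4, 2, 3, 1 — all 5 distinct ✓
  L1 = 4: L2 entries (in reading order) 1, 3, 0, 2, 4 — all 5 distinct ✓
Every symbol of L1 meets every symbol of L2 exactly once, so all 25 pairs are distinct (25 of 25).
Conclusion: YES.

YES


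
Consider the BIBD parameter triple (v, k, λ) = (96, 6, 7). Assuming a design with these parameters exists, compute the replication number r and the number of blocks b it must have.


Any 2-(v, k, λ) BIBD satisfies two necessary conditions:
  (i)  Each point sits in r blocks, and counting incidences through any fixed point gives r(k − 1) = λ(v − 1), so r = λ(v − 1)/(k − 1).
  (ii) Total incidences bk = vr, so b = vr/k.
Step 1: r = λ(v − 1)/(k − 1) = 7·(96 − 1)/(6 − 1) = 7·95/5 = 665/5 = 133.
Step 2: b = vr/k = 96·133/6 = 12768/6 = 2128.
Check integrality: r = 133 ∈ Z ✓, b = 2128 ∈ Z ✓.
(These identities are necessary conditions: they determine r and b for any design with these parameters, but do not by themselves prove that one exists.)

r = 133, b = 2128.


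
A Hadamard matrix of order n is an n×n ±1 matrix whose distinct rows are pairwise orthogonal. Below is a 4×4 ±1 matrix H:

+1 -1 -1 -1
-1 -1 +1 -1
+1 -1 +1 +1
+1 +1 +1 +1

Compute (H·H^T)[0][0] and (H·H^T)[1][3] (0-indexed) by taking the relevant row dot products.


Row 0 of H: [1, -1, -1, -1].
Row 1 of H: [-1, -1, 1, -1].
Row 3 of H: [1, 1, 1, 1].
(H·H^T)[0][0] = Σ_j H[0][j]·H[0][j] = (1)² + (-1)² + (-1)² + (-1)² = 1 + 1 + 1 + 1 = 4.
(H·H^T)[1][3] = Σ_j H[1][j]·H[3][j] = (-1)·(1) + (-1)·(1) + (1)·(1) + (-1)·(1) = -1 + -1 + 1 + -1 = -2.
Rows 1 and 3 are not orthogonal (dot product = -2 ≠ 0), so H is not a Hadamard matrix.

(0,0) entry = 4; (1,3) entry = -2.


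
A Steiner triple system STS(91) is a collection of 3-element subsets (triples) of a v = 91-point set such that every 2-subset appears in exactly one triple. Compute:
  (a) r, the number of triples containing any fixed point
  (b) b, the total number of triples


An STS(v) is a 2-(v, 3, 1) BIBD: block size k = 3, λ = 1.
Replication: r(k − 1) = λ(v − 1) ⇒ r·2 = 91 − 1 = 90 ⇒ r = 45.
Block count: b = v(v − 1)/6 = 91·90/6 = 8190/6 = 1365.
(Check via bk = vr: 1365·3 = 4095 = 91·45 = 4095 ✓.)

r = 45, b = 1365.


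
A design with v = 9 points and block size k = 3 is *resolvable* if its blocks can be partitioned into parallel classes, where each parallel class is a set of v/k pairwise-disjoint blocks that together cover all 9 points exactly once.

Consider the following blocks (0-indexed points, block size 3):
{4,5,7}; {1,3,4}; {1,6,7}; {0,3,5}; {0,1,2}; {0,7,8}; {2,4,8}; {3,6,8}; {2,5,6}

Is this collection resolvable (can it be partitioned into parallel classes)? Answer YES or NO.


v = 9, block size k = 3, number of blocks = 9.
For resolvability, blocks must partition into parallel classes of size v/k = 3.
Total blocks must therefore be a multiple of 3: 9 = 3·3 + 0 ⇒ divisible ✓.
Greedy packing gives 3 candidate class(es). Each should be a full parallel class (size 3, covers all 9 points).
  Class 1 (3 blocks): {4,5,7}; {0,1,2}; {3,6,8}. Points covered: [0, 1, 2, 3, 4, 5, 6, 7, 8].
  Class 2 (3 blocks): {1,3,4}; {0,7,8}; {2,5,6}. Points covered: [0, 1, 2, 3, 4, 5, 6, 7, 8].
  Class 3 (3 blocks): {1,6,7}; {0,3,5}; {2,4,8}. Points covered: [0, 1, 2, 3, 4, 5, 6, 7, 8].
All classes full (size 3)? YES. All classes cover every point? YES.
Resolvable? YES.

YES


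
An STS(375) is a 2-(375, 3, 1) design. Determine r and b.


An STS(v) is a 2-(v, 3, 1) BIBD: block size k = 3, λ = 1.
Replication: r(k − 1) = λ(v − 1) ⇒ r·2 = 375 − 1 = 374 ⇒ r = 187.
Block count: b = v(v − 1)/6 = 375·374/6 = 140250/6 = 23375.

r = 187, b = 23375.


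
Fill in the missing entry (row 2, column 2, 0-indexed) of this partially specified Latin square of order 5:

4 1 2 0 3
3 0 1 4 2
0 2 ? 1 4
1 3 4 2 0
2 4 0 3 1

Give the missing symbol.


Row 2 contains symbols [0, 1, 2, 4] — missing [3].
Column 2 contains symbols [0, 1, 2, 4] — missing [3].
The missing symbol must appear in both missing sets; intersection = [3].
Therefore the hidden value is 3.

Missing value = 3.


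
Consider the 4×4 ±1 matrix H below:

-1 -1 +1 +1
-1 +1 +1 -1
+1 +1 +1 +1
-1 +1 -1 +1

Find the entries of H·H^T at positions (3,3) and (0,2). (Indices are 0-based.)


Row 0 of H: [-1, -1, 1, 1].
Row 2 of H: [1, 1, 1, 1].
Row 3 of H: [-1, 1, -1, 1].
(H·H^T)[3][3] = Σ_j H[3][j]·H[3][j] = (-1)² + (1)² + (-1)² + (1)² = 1 + 1 + 1 + 1 = 4.
(H·H^T)[0][2] = Σ_j H[0][j]·H[2][j] = (-1)·(1) + (-1)·(1) + (1)·(1) + (1)·(1) = -1 + -1 + 1 + 1 = 0.
So rows 0 and 2 are orthogonal; the diagonal entry equals n = 4.

(3,3) entry = 4; (0,2) entry = 0.


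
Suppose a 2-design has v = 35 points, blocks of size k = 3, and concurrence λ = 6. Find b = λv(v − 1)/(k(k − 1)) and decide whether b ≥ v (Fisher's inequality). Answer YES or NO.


b = λv(v − 1)/(k(k − 1)) = 6·35·34/(3·2) = 7140/6 = 1190.
Compare with v = 35: b ≥ v, so Fisher's inequality holds.

YES


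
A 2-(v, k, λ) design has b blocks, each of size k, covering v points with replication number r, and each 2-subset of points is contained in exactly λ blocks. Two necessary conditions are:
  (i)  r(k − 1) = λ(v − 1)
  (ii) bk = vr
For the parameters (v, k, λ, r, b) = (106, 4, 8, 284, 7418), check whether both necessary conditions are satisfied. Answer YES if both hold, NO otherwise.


Condition (i): r(k − 1) = 284·3 = 852; λ(v − 1) = 8·105 = 840. Match? NO.
Condition (ii): bk = 7418·4 = 29672; vr = 106·284 = 30104. Match? NO.
Both conditions hold? NO.

NO


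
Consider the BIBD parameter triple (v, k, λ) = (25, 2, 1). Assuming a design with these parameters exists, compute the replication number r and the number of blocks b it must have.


Any 2-(v, k, λ) BIBD satisfies two necessary conditions:
  (i)  Each point sits in r blocks, and counting incidences through any fixed point gives r(k − 1) = λ(v − 1), so r = λ(v − 1)/(k − 1).
  (ii) Total incidences bk = vr, so b = vr/k.
Step 1: r = λ(v − 1)/(k − 1) = 1·(25 − 1)/(2 − 1) = 1·24/1 = 24/1 = 24.
Step 2: b = vr/k = 25·24/2 = 600/2 = 300.
Check integrality: r = 24 ∈ Z ✓, b = 300 ∈ Z ✓.
(These identities are necessary conditions: they determine r and b for any design with these parameters, but do not by themselves prove that one exists.)

r = 24, b = 300.
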